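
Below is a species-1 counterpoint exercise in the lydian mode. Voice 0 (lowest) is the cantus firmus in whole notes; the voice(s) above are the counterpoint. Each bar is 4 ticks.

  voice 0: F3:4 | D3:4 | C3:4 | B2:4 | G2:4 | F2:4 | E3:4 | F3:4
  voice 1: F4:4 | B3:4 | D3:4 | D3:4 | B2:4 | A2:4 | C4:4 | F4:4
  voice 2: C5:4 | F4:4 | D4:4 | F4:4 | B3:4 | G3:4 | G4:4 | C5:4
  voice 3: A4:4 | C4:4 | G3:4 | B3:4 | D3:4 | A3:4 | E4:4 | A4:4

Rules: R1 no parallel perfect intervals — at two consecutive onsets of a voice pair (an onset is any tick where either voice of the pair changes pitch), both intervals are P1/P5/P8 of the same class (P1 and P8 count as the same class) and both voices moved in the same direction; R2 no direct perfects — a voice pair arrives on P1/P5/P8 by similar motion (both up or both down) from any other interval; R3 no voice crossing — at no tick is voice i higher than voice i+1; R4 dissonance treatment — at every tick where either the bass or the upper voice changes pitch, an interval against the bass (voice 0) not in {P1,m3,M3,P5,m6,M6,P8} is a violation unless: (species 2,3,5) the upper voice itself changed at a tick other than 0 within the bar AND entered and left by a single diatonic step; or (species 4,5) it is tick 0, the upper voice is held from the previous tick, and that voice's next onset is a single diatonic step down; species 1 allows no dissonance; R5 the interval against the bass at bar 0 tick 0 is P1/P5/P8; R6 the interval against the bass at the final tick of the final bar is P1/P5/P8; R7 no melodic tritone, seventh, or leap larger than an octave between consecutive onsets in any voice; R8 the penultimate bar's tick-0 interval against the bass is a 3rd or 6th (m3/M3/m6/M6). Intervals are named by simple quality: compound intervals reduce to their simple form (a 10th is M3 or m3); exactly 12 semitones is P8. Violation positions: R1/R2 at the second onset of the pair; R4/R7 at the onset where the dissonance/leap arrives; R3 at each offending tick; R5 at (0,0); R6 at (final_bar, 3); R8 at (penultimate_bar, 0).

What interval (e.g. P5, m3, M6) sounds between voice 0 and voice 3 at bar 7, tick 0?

voice 0=F3 voice 3=A4 -> M3

M3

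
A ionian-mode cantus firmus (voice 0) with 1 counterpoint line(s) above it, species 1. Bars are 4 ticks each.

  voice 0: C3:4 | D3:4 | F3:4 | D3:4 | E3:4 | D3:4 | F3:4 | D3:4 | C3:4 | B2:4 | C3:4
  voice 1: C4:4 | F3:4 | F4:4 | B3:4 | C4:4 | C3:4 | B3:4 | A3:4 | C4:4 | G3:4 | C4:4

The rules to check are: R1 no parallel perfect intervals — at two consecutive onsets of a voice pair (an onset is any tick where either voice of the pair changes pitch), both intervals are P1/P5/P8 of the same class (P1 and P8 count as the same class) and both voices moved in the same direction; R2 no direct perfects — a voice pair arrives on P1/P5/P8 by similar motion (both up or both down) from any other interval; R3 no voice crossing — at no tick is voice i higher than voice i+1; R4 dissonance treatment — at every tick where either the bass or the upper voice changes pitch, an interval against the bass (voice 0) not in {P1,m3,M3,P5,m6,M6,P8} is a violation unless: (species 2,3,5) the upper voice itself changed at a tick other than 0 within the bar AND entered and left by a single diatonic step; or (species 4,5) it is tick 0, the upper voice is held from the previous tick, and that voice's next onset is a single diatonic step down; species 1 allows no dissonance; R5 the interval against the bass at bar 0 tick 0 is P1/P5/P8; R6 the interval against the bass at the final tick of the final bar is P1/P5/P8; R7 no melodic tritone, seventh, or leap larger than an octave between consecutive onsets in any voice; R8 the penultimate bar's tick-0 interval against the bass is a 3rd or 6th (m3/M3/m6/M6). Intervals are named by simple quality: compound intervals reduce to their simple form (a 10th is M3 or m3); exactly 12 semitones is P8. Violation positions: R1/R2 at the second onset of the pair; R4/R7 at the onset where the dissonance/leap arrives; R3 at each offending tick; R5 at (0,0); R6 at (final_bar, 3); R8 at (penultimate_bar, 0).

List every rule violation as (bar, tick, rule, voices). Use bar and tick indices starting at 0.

(2, 0, R2, (0, 1))
(3, 0, R7, (1,))
(5, 0, R3, (0, 1))
(5, 0, R4, (0, 1))
(5, 1, R3, (0, 1))
(5, 2, R3, (0, 1))
(5, 3, R3, (0, 1))
(6, 0, R4, (0, 1))
(6, 0, R7, (1,))
(7, 0, R2, (0, 1))
(10, 0, R2, (0, 1))

bar 0: v0=C3 v1=C4 downbeat P8
bar 1: v0=D3 v1=F3 downbeat m3
bar 2: v0=F3 v1=F4 downbeat P8
bar 3: v0=D3 v1=B3 downbeat M6
bar 4: v0=E3 v1=C4 downbeat m6
bar 5: v0=D3 v1=C3 downbeat M2
bar 6: v0=F3 v1=B3 downbeat TT
bar 7: v0=D3 v1=A3 downbeat P5
bar 8: v0=C3 v1=C4 downbeat P8
bar 9: v0=B2 v1=G3 downbeat m6
bar 10: v0=C3 v1=C4 downbeat P8
  -> R2 @ bar 2 tick 0 v(0, 1): D3/F3 m3 -> F3/F4 P8 similar
  -> R7 @ bar 3 tick 0 v(1,): F4->B3 leap 6st
  -> R3 @ bar 5 tick 0 v(0, 1): D3 above C3
  -> R4 @ bar 5 tick 0 v(0, 1): D3/C3 M2 untreated
  -> R3 @ bar 5 tick 1 v(0, 1): D3 above C3
  -> R3 @ bar 5 tick 2 v(0, 1): D3 above C3
  -> R3 @ bar 5 tick 3 v(0, 1): D3 above C3
  -> R4 @ bar 6 tick 0 v(0, 1): F3/B3 TT untreated
  -> R7 @ bar 6 tick 0 v(1,): C3->B3 leap 11st
  -> R2 @ bar 7 tick 0 v(0, 1): F3/B3 TT -> D3/A3 P5 similar
  -> R2 @ bar 10 tick 0 v(0, 1): B2/G3 m6 -> C3/C4 P8 similar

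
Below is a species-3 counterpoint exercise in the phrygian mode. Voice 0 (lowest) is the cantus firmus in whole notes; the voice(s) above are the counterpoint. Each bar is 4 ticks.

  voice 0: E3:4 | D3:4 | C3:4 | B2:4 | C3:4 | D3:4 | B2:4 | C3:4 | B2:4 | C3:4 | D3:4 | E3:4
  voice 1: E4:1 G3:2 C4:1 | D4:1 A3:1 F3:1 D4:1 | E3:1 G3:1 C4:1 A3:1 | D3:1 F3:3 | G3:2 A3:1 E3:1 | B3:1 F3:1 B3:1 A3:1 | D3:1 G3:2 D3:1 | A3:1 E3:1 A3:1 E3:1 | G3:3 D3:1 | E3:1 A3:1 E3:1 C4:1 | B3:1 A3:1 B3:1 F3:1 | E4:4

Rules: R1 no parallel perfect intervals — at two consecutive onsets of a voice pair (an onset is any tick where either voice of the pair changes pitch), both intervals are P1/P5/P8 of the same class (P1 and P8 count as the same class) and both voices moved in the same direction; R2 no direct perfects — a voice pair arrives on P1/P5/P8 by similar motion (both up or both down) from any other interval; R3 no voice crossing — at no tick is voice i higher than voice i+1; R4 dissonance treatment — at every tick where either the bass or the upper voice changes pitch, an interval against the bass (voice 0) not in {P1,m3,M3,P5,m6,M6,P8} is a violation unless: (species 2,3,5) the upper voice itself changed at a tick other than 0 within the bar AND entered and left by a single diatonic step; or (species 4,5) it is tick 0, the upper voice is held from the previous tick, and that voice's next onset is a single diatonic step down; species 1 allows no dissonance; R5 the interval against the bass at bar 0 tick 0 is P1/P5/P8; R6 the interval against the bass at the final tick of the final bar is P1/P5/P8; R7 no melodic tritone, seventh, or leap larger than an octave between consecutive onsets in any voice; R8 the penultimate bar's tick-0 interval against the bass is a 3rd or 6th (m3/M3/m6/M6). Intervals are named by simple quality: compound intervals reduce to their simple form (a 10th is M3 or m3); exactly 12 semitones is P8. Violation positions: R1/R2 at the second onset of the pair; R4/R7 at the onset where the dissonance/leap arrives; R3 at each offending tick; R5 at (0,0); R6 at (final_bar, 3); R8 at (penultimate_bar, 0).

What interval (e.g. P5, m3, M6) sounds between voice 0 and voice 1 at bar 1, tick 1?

P5

voice 0=D3 voice 1=A3 -> P5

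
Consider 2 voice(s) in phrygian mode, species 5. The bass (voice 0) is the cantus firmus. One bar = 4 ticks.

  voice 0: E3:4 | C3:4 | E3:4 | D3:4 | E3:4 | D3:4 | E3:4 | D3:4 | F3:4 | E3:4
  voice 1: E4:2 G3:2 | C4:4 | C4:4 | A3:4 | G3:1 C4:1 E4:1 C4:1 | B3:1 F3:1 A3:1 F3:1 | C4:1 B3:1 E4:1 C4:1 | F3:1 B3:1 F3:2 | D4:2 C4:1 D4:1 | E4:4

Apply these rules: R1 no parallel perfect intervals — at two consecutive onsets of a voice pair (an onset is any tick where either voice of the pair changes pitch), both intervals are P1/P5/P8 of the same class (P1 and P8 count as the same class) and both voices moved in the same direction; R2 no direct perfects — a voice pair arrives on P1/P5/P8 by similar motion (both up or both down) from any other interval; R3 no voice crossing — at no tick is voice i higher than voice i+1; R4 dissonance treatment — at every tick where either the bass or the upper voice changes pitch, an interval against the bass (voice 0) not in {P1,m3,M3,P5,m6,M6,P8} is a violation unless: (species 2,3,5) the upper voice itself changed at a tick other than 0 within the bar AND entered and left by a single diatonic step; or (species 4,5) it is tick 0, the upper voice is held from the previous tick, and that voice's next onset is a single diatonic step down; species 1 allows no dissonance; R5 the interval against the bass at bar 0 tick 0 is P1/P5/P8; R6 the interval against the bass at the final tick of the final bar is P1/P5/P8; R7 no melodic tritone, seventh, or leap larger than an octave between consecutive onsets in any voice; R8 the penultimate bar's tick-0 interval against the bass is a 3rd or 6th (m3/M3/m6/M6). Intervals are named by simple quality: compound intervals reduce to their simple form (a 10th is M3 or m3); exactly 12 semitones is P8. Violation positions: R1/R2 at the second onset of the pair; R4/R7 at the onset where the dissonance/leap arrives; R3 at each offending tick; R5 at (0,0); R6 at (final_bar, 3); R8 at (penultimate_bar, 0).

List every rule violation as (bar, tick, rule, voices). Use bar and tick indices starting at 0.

bar 0: v0=E3 v1=E4 downbeat P8
bar 1: v0=C3 v1=C4 downbeat P8
bar 2: v0=E3 v1=C4 downbeat m6
bar 3: v0=D3 v1=A3 downbeat P5
bar 4: v0=E3 v1=G3 downbeat m3
bar 5: v0=D3 v1=B3 downbeat M6
bar 6: v0=E3 v1=C4 downbeat m6
bar 7: v0=D3 v1=F3 downbeat m3
bar 8: v0=F3 v1=D4 downbeat M6
bar 9: v0=E3 v1=E4 downbeat P8
  -> R2 @ bar 3 tick 0 v(0, 1): E3/C4 m6 -> D3/A3 P5 similar
  -> R7 @ bar 5 tick 1 v(1,): B3->F3 leap 6st
  -> R7 @ bar 7 tick 1 v(1,): F3->B3 leap 6st
  -> R7 @ bar 7 tick 2 v(1,): B3->F3 leap 6st

(3, 0, R2, (0, 1))
(5, 1, R7, (1,))
(7, 1, R7, (1,))
(7, 2, R7, (1,))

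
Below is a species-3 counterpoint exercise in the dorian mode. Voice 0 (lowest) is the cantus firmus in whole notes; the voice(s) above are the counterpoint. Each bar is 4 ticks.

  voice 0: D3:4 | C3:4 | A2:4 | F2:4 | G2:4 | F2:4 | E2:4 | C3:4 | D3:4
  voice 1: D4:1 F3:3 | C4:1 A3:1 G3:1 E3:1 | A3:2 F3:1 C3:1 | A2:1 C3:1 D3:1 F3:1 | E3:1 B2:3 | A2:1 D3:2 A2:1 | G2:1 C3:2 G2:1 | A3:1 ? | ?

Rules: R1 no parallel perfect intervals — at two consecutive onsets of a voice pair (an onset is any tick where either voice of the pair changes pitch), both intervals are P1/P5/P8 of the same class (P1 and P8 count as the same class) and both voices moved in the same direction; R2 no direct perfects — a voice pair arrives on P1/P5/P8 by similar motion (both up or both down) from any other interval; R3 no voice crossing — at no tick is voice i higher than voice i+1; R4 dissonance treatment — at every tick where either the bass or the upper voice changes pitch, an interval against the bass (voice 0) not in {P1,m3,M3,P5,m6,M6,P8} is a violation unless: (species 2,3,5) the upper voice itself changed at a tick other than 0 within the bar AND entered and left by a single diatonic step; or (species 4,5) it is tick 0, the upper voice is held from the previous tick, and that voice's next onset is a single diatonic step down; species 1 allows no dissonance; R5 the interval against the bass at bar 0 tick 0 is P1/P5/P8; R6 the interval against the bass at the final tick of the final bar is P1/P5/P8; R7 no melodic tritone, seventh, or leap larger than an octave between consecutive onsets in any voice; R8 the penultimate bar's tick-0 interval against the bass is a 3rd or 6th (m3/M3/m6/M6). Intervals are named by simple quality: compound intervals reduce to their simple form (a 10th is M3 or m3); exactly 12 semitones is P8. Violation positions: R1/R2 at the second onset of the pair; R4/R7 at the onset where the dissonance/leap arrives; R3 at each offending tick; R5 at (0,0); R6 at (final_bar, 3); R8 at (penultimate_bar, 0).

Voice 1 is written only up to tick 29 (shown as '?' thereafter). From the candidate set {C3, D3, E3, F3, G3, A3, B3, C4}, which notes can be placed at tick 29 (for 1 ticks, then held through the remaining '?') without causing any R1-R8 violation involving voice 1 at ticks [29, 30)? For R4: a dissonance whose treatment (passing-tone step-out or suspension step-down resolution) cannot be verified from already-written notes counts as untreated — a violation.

C3: legal
D3: violates R4
E3: legal
F3: violates R4
G3: legal
A3: legal
B3: violates R4
C4: legal

{A3, C3, C4, E3, G3}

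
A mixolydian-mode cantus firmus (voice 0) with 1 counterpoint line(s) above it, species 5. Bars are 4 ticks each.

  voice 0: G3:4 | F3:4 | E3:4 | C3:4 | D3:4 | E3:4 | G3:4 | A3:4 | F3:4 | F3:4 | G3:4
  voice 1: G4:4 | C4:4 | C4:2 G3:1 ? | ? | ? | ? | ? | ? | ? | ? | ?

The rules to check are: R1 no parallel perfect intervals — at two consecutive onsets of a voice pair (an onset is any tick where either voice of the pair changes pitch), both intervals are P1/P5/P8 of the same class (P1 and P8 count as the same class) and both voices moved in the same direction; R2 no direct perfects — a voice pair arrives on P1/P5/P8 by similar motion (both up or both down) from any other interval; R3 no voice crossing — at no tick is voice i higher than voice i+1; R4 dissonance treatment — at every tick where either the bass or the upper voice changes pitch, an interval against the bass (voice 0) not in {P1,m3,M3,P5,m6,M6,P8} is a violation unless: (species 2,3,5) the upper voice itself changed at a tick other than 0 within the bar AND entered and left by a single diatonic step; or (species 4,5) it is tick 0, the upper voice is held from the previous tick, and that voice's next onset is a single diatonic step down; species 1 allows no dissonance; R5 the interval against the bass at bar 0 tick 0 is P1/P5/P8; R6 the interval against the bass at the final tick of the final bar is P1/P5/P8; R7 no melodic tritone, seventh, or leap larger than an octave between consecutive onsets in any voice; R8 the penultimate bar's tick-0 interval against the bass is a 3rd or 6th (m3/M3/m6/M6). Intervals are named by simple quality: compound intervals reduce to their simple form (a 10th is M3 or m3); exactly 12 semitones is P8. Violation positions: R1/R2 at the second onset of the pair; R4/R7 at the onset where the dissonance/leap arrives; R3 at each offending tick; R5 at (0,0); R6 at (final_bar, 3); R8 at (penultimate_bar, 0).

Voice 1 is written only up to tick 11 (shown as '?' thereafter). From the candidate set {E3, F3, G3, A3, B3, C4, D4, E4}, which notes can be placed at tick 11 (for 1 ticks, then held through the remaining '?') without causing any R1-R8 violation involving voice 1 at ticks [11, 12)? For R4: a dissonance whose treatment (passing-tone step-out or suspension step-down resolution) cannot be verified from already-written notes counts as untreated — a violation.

{B3, C4, E3, E4, G3}

E3: legal
F3: violates R4
G3: legal
A3: violates R4
B3: legal
C4: legal
D4: violates R4
E4: legal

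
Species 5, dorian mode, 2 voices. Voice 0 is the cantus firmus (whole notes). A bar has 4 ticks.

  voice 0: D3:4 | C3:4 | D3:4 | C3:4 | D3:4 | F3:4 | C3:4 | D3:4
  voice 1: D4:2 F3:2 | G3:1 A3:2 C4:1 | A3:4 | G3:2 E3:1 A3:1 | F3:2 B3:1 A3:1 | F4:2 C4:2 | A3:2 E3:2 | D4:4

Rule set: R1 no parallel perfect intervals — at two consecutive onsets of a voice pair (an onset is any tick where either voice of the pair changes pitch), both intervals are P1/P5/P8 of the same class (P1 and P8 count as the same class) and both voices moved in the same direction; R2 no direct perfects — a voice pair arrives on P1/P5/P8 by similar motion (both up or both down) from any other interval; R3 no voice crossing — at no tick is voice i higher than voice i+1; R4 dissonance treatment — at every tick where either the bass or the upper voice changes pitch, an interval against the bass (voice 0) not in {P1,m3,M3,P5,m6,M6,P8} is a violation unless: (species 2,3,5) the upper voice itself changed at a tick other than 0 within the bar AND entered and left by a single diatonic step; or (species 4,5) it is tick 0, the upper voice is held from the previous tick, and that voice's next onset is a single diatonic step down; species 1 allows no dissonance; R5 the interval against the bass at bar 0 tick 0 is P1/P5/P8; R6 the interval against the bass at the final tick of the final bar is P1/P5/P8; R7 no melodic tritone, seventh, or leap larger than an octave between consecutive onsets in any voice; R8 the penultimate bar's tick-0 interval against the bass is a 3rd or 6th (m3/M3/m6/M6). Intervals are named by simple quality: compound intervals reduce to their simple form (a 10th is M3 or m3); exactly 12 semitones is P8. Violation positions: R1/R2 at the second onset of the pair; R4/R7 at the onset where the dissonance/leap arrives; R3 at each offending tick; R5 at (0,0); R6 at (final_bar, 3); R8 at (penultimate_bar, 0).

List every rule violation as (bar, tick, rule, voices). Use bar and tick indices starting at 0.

(3, 0, R1, (0, 1))
(4, 2, R7, (1,))
(5, 0, R2, (0, 1))
(7, 0, R2, (0, 1))
(7, 0, R7, (1,))

bar 0: v0=D3 v1=D4 downbeat P8
bar 1: v0=C3 v1=G3 downbeat P5
bar 2: v0=D3 v1=A3 downbeat P5
bar 3: v0=C3 v1=G3 downbeat P5
bar 4: v0=D3 v1=F3 downbeat m3
bar 5: v0=F3 v1=F4 downbeat P8
bar 6: v0=C3 v1=A3 downbeat M6
bar 7: v0=D3 v1=D4 downbeat P8
  -> R1 @ bar 3 tick 0 v(0, 1): D3/A3 P5 -> C3/G3 P5 similar
  -> R7 @ bar 4 tick 2 v(1,): F3->B3 leap 6st
  -> R2 @ bar 5 tick 0 v(0, 1): D3/A3 P5 -> F3/F4 P8 similar
  -> R2 @ bar 7 tick 0 v(0, 1): C3/E3 M3 -> D3/D4 P8 similar
  -> R7 @ bar 7 tick 0 v(1,): E3->D4 leap 10st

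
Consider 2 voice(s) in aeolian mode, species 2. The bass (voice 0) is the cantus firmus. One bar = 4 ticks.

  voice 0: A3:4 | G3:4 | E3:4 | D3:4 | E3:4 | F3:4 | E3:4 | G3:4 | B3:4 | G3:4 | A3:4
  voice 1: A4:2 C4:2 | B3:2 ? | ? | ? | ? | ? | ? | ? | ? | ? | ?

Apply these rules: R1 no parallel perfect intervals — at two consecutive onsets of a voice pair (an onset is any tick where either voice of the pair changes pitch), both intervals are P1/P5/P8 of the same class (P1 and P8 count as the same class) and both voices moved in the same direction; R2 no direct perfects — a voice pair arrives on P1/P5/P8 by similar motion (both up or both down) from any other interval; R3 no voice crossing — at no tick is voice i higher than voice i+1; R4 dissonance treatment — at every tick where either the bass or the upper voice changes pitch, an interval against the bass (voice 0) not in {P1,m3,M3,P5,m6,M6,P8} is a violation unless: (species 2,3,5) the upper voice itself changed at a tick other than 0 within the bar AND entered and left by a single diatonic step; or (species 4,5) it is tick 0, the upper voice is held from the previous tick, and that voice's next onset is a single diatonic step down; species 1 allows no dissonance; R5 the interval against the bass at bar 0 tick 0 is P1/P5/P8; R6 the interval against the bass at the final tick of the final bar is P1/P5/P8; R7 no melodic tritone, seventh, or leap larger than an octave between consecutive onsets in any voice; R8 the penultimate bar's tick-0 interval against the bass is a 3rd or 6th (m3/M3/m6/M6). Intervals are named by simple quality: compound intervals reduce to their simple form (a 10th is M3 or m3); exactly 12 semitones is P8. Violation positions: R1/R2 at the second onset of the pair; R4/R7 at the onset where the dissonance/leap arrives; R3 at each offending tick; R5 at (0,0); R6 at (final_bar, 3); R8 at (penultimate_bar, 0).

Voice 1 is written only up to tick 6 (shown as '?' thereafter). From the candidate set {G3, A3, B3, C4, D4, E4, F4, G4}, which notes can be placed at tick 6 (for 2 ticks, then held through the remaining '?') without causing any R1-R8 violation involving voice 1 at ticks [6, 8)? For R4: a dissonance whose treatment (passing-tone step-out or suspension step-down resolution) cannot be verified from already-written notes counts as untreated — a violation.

G3: legal
A3: violates R4
B3: legal
C4: violates R4
D4: legal
E4: legal
F4: violates R4,R7
G4: legal

{B3, D4, E4, G3, G4}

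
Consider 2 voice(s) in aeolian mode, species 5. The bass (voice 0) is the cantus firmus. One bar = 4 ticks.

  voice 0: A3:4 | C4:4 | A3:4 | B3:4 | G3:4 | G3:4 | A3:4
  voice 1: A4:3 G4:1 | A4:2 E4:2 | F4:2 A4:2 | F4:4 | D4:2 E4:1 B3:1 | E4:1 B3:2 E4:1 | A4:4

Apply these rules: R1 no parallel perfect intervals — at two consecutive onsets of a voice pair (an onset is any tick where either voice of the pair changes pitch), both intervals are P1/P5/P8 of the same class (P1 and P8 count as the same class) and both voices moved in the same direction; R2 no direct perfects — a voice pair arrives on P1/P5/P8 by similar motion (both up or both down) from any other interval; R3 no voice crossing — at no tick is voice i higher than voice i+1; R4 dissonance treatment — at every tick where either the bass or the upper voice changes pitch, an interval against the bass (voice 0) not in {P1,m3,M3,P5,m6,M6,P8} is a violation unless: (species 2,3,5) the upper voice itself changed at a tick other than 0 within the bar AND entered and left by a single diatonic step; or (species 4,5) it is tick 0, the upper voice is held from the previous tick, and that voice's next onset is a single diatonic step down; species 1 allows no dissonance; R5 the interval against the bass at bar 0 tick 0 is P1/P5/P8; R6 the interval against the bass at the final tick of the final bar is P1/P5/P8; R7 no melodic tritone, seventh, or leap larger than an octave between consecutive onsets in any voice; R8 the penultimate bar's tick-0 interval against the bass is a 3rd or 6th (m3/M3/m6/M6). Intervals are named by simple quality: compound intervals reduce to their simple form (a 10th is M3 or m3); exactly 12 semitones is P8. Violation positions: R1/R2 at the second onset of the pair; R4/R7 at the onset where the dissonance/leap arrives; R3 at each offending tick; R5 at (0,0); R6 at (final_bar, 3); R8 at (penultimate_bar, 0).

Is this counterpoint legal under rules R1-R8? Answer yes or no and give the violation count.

bar 0: v0=A3 v1=A4 (P8)
bar 1: v0=C4 v1=A4 (M6)
bar 2: v0=A3 v1=F4 (m6)
bar 3: v0=B3 v1=F4 (TT)
bar 4: v0=G3 v1=D4 (P5)
bar 5: v0=G3 v1=E4 (M6)
bar 6: v0=A3 v1=A4 (P8)
  R4 @ bar3.0: B3/F4 TT untreated
  R2 @ bar4.0: B3/F4 TT -> G3/D4 P5 similar
  R2 @ bar6.0: G3/E4 M6 -> A3/A4 P8 similar

No (3 violations)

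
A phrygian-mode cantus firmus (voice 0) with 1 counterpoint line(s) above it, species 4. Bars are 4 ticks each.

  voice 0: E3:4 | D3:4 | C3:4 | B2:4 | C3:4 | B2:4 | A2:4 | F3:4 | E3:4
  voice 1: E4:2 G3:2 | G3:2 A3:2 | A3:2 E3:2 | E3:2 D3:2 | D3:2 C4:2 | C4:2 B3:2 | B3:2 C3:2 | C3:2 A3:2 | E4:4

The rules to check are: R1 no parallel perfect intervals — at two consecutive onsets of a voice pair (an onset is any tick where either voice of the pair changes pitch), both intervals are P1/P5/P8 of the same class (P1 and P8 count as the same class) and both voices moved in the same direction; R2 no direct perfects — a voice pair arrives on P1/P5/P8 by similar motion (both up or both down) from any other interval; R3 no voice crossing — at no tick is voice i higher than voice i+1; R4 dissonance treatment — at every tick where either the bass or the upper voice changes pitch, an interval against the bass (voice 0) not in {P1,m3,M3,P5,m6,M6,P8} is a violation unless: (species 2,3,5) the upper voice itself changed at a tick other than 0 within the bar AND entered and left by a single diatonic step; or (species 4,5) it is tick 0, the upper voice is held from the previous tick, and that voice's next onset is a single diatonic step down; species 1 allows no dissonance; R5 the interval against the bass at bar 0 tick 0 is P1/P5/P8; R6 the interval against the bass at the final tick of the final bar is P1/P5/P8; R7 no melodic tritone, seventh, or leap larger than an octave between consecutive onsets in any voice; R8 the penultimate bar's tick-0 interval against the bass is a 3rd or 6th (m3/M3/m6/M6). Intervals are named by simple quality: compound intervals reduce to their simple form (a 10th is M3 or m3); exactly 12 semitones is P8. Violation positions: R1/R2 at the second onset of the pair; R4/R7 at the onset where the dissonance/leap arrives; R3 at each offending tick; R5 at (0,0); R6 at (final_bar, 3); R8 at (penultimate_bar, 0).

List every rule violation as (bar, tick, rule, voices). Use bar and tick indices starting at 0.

bar 0: v0=E3 v1=E4 downbeat P8
bar 1: v0=D3 v1=G3 downbeat P4
bar 2: v0=C3 v1=A3 downbeat M6
bar 3: v0=B2 v1=E3 downbeat P4
bar 4: v0=C3 v1=D3 downbeat M2
bar 5: v0=B2 v1=C4 downbeat m2
bar 6: v0=A2 v1=B3 downbeat M2
bar 7: v0=F3 v1=C3 downbeat P4
bar 8: v0=E3 v1=E4 downbeat P8
  -> R4 @ bar 1 tick 0 v(0, 1): D3/G3 P4 untreated
  -> R4 @ bar 4 tick 0 v(0, 1): C3/D3 M2 untreated
  -> R7 @ bar 4 tick 2 v(1,): D3->C4 leap 10st
  -> R4 @ bar 6 tick 0 v(0, 1): A2/B3 M2 untreated
  -> R7 @ bar 6 tick 2 v(1,): B3->C3 leap 11st
  -> R3 @ bar 7 tick 0 v(0, 1): F3 above C3
  -> R4 @ bar 7 tick 0 v(0, 1): F3/C3 P4 untreated
  -> R8 @ bar 7 tick 0 v(0, 1): penult P4 not 3rd/6th
  -> R3 @ bar 7 tick 1 v(0, 1): F3 above C3

(1, 0, R4, (0, 1))
(4, 0, R4, (0, 1))
(4, 2, R7, (1,))
(6, 0, R4, (0, 1))
(6, 2, R7, (1,))
(7, 0, R3, (0, 1))
(7, 0, R4, (0, 1))
(7, 0, R8, (0, 1))
(7, 1, R3, (0, 1))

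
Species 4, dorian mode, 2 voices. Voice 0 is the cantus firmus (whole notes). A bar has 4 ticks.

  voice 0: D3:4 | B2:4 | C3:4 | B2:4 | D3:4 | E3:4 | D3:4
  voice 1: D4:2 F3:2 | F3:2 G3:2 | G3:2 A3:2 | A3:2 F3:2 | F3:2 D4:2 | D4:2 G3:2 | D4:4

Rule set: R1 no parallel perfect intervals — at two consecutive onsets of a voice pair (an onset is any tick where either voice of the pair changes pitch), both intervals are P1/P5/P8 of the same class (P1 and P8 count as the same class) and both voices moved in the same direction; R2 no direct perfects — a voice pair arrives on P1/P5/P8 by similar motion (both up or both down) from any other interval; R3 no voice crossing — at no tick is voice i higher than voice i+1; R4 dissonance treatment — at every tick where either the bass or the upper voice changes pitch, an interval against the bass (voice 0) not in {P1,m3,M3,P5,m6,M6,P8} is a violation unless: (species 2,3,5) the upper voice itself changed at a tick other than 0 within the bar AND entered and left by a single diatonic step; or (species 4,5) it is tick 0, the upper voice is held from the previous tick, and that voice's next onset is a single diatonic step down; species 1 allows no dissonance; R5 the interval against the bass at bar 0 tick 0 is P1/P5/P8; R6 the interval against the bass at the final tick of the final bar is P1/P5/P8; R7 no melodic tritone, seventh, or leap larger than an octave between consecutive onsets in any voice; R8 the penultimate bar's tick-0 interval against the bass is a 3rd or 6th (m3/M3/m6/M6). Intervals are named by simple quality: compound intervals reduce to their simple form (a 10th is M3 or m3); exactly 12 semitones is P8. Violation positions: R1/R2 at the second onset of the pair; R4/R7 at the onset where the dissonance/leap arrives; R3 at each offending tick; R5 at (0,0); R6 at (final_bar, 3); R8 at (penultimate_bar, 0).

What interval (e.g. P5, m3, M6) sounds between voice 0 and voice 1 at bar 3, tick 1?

voice 0=B2 voice 1=A3 -> m7

m7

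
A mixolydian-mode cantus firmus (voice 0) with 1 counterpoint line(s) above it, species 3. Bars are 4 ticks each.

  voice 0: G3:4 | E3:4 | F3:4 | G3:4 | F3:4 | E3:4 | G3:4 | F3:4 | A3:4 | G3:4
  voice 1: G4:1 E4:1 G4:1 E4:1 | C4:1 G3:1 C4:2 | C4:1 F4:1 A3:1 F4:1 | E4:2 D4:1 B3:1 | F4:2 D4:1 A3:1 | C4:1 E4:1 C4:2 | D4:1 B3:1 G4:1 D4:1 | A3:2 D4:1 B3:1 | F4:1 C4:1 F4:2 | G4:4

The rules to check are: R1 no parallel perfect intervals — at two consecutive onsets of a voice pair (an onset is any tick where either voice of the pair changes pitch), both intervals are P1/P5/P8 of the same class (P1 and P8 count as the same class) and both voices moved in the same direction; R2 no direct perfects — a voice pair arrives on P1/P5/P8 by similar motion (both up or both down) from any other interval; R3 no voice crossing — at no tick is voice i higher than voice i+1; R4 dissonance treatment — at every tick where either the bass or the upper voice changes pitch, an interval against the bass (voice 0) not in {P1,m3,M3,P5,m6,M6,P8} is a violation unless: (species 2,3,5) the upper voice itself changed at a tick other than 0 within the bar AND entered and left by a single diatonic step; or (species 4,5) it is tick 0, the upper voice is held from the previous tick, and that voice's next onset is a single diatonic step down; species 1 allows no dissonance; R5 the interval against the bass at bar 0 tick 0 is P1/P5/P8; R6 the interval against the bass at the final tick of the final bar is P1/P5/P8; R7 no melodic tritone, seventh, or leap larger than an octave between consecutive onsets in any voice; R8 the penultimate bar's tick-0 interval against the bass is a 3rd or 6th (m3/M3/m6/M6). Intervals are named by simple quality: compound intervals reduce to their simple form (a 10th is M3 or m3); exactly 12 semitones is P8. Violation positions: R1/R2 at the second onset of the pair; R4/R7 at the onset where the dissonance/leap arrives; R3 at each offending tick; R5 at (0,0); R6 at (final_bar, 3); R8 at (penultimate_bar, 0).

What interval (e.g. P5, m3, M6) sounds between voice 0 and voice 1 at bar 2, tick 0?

voice 0=F3 voice 1=C4 -> P5

P5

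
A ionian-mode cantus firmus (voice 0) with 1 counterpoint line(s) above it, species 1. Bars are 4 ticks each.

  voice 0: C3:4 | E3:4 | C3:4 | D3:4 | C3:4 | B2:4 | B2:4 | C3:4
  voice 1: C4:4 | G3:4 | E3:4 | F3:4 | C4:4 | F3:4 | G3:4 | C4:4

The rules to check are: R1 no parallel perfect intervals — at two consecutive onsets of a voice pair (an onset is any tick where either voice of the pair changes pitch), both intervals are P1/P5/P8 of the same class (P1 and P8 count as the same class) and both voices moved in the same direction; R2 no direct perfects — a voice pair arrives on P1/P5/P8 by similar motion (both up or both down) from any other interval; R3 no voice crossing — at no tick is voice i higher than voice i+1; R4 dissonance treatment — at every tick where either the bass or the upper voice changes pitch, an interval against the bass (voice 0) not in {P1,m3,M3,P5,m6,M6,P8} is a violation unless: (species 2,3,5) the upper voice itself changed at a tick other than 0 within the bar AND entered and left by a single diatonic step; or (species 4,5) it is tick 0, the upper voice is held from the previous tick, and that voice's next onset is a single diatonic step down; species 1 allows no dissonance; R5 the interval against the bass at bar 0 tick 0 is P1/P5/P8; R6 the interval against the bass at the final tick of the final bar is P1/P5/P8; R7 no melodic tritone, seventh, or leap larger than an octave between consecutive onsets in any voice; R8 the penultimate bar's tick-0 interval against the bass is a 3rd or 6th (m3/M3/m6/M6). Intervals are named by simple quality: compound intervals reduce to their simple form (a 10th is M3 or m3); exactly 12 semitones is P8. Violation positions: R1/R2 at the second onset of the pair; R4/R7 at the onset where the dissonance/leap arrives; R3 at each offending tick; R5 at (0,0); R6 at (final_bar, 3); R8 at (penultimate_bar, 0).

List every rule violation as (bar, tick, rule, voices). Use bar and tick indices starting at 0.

(5, 0, R4, (0, 1))
(7, 0, R2, (0, 1))

bar 0: v0=C3 v1=C4 downbeat P8
bar 1: v0=E3 v1=G3 downbeat m3
bar 2: v0=C3 v1=E3 downbeat M3
bar 3: v0=D3 v1=F3 downbeat m3
bar 4: v0=C3 v1=C4 downbeat P8
bar 5: v0=B2 v1=F3 downbeat TT
bar 6: v0=B2 v1=G3 downbeat m6
bar 7: v0=C3 v1=C4 downbeat P8
  -> R4 @ bar 5 tick 0 v(0, 1): B2/F3 TT untreated
  -> R2 @ bar 7 tick 0 v(0, 1): B2/G3 m6 -> C3/C4 P8 similar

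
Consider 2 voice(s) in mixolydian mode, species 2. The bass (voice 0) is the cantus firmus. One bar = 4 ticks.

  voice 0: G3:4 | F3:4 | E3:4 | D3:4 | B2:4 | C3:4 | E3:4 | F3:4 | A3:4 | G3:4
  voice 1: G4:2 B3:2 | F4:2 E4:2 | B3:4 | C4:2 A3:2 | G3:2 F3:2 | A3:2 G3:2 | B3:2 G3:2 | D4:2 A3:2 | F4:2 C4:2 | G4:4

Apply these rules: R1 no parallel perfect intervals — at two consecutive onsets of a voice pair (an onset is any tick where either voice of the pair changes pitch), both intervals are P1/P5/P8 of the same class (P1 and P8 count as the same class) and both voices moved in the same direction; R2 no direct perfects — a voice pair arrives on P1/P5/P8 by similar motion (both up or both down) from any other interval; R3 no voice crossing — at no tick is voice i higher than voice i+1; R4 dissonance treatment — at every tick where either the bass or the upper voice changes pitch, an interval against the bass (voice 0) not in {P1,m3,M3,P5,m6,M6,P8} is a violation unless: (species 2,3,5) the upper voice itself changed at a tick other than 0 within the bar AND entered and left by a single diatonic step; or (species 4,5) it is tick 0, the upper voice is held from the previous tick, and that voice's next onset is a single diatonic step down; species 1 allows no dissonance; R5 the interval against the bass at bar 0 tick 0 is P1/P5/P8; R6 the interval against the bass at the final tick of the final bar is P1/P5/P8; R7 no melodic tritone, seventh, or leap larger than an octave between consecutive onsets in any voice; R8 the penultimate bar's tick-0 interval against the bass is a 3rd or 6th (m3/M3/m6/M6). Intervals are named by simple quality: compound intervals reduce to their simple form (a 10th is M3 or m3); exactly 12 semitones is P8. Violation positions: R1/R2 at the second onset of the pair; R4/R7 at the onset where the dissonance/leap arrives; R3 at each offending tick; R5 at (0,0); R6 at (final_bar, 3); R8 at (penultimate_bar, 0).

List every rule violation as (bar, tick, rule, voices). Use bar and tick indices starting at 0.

bar 0: v0=G3 v1=G4 downbeat P8
bar 1: v0=F3 v1=F4 downbeat P8
bar 2: v0=E3 v1=B3 downbeat P5
bar 3: v0=D3 v1=C4 downbeat m7
bar 4: v0=B2 v1=G3 downbeat m6
bar 5: v0=C3 v1=A3 downbeat M6
bar 6: v0=E3 v1=B3 downbeat P5
bar 7: v0=F3 v1=D4 downbeat M6
bar 8: v0=A3 v1=F4 downbeat m6
bar 9: v0=G3 v1=G4 downbeat P8
  -> R7 @ bar 1 tick 0 v(1,): B3->F4 leap 6st
  -> R4 @ bar 1 tick 2 v(0, 1): F3/E4 M7 untreated
  -> R2 @ bar 2 tick 0 v(0, 1): F3/E4 M7 -> E3/B3 P5 similar
  -> R4 @ bar 3 tick 0 v(0, 1): D3/C4 m7 untreated
  -> R4 @ bar 4 tick 2 v(0, 1): B2/F3 TT untreated
  -> R1 @ bar 6 tick 0 v(0, 1): C3/G3 P5 -> E3/B3 P5 similar

(1, 0, R7, (1,))
(1, 2, R4, (0, 1))
(2, 0, R2, (0, 1))
(3, 0, R4, (0, 1))
(4, 2, R4, (0, 1))
(6, 0, R1, (0, 1))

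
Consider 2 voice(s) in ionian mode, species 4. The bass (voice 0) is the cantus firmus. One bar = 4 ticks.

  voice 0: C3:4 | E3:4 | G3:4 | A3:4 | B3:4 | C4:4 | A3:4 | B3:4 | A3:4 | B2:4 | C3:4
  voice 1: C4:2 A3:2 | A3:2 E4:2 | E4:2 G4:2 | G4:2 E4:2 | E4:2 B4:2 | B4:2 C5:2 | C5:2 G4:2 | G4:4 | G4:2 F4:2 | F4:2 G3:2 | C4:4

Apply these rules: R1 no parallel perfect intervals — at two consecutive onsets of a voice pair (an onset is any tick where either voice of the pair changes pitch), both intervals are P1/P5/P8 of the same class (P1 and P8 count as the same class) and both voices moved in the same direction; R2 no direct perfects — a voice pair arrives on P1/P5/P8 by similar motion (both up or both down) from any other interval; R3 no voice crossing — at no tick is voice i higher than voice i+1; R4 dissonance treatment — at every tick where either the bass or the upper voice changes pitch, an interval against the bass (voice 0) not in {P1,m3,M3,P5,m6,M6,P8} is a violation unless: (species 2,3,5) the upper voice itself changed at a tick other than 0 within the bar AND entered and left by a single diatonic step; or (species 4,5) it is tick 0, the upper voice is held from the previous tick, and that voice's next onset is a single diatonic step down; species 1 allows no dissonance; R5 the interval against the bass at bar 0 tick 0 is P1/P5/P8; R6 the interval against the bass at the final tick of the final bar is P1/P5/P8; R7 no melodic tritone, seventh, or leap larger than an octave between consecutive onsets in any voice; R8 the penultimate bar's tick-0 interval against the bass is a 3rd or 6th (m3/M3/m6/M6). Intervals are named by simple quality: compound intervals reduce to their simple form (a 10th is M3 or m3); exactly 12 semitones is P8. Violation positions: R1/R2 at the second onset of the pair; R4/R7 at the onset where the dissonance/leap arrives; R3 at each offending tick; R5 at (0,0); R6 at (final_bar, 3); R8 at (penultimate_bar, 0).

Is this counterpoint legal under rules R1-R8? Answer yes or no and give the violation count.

No (10 violations)

bar 0: v0=C3 v1=C4 (P8)
bar 1: v0=E3 v1=A3 (P4)
bar 2: v0=G3 v1=E4 (M6)
bar 3: v0=A3 v1=G4 (m7)
bar 4: v0=B3 v1=E4 (P4)
bar 5: v0=C4 v1=B4 (M7)
bar 6: v0=A3 v1=C5 (m3)
bar 7: v0=B3 v1=G4 (m6)
bar 8: v0=A3 v1=G4 (m7)
bar 9: v0=B2 v1=F4 (TT)
bar 10: v0=C3 v1=C4 (P8)
  R4 @ bar1.0: E3/A3 P4 untreated
  R4 @ bar3.0: A3/G4 m7 untreated
  R4 @ bar4.0: B3/E4 P4 untreated
  R4 @ bar5.0: C4/B4 M7 untreated
  R4 @ bar6.2: A3/G4 m7 untreated
  R4 @ bar9.0: B2/F4 TT untreated
  R7 @ bar9.0: A3->B2 leap 10st
  R8 @ bar9.0: penult TT not 3rd/6th
  R7 @ bar9.2: F4->G3 leap 10st
  R2 @ bar10.0: B2/G3 m6 -> C3/C4 P8 similar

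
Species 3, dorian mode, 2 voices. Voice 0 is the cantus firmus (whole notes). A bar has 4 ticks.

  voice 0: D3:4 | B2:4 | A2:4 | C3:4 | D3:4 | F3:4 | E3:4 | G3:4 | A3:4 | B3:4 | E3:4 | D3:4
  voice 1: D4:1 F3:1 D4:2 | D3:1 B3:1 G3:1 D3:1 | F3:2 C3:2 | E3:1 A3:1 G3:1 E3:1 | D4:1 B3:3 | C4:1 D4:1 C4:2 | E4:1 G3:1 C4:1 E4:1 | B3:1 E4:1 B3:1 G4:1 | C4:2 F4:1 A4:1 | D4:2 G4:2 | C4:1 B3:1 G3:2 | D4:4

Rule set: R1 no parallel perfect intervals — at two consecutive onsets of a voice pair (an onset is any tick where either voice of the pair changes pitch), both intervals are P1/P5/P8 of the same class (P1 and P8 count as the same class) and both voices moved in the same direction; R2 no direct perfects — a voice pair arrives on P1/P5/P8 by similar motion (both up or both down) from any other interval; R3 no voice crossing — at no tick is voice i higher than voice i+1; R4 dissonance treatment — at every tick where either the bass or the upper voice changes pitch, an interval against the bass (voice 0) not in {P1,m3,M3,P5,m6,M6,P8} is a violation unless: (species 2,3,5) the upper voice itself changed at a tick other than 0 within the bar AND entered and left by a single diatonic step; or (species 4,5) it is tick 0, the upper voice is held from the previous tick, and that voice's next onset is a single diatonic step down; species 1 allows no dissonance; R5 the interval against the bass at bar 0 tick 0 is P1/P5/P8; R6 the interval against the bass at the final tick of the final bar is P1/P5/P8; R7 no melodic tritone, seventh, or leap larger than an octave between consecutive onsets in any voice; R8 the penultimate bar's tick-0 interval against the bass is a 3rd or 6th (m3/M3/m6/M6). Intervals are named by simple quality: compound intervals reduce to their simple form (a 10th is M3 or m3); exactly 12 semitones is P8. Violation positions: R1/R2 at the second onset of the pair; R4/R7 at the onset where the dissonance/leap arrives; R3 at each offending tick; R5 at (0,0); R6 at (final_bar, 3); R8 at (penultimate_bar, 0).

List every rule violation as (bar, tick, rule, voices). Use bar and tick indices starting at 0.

(4, 0, R2, (0, 1))
(4, 0, R7, (1,))
(5, 0, R2, (0, 1))

bar 0: v0=D3 v1=D4 downbeat P8
bar 1: v0=B2 v1=D3 downbeat m3
bar 2: v0=A2 v1=F3 downbeat m6
bar 3: v0=C3 v1=E3 downbeat M3
bar 4: v0=D3 v1=D4 downbeat P8
bar 5: v0=F3 v1=C4 downbeat P5
bar 6: v0=E3 v1=E4 downbeat P8
bar 7: v0=G3 v1=B3 downbeat M3
bar 8: v0=A3 v1=C4 downbeat m3
bar 9: v0=B3 v1=D4 downbeat m3
bar 10: v0=E3 v1=C4 downbeat m6
bar 11: v0=D3 v1=D4 downbeat P8
  -> R2 @ bar 4 tick 0 v(0, 1): C3/E3 M3 -> D3/D4 P8 similar
  -> R7 @ bar 4 tick 0 v(1,): E3->D4 leap 10st
  -> R2 @ bar 5 tick 0 v(0, 1): D3/B3 M6 -> F3/C4 P5 similar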